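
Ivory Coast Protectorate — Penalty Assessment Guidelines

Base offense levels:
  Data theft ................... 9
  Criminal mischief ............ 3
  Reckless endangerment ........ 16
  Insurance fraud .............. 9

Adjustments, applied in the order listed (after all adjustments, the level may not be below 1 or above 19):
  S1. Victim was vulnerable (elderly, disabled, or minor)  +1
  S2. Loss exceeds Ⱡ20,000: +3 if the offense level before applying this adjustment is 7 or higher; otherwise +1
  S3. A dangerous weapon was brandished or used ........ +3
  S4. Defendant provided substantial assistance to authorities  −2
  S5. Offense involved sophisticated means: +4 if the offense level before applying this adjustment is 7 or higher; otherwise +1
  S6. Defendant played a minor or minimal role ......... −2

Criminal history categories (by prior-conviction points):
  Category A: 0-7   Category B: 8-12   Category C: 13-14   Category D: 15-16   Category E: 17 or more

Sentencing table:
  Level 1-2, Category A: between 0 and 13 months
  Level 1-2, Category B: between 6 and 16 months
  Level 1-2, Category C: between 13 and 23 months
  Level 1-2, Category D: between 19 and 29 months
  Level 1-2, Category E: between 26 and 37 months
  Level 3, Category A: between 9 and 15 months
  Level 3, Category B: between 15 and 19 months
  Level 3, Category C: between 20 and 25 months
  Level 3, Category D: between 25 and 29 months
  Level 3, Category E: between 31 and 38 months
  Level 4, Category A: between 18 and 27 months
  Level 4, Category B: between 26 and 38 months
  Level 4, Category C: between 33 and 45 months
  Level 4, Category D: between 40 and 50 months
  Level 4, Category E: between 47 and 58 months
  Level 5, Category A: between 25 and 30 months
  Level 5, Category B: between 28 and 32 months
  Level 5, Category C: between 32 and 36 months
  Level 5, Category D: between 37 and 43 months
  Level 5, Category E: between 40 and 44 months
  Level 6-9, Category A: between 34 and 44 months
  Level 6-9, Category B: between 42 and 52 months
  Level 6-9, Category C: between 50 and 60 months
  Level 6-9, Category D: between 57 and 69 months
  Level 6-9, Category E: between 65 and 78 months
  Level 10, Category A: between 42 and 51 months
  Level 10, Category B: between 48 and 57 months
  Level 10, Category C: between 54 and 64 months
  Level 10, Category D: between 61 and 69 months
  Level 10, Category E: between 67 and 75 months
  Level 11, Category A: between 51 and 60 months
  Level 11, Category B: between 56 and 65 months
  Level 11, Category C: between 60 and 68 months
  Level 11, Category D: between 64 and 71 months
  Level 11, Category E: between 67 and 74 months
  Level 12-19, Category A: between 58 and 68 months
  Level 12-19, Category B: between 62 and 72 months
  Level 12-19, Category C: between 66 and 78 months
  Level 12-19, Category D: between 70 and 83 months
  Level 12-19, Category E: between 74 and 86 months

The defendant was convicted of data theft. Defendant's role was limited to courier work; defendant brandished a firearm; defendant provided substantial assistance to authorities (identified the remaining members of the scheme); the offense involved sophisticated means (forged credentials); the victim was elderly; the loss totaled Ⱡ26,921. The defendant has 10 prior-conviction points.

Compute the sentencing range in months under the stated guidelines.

Base offense level for data theft: 9.
S1 applies: 9 + 1 = 10.
S2 applies (level before this adjustment is 10 ≥ 7, so +3): 10 + 3 = 13.
S3 applies: 13 + 3 = 16.
S4 applies: 16 − 2 = 14.
S5 applies (level before this adjustment is 14 ≥ 7, so +4): 14 + 4 = 18.
S6 applies: 18 − 2 = 16.
Final offense level: 16.
Criminal history: 10 prior points → Category B (8-12).
Level 16 falls in the 12-19 band.
Grid: Level 12-19 × Category B = 62-72 months.

62-72 months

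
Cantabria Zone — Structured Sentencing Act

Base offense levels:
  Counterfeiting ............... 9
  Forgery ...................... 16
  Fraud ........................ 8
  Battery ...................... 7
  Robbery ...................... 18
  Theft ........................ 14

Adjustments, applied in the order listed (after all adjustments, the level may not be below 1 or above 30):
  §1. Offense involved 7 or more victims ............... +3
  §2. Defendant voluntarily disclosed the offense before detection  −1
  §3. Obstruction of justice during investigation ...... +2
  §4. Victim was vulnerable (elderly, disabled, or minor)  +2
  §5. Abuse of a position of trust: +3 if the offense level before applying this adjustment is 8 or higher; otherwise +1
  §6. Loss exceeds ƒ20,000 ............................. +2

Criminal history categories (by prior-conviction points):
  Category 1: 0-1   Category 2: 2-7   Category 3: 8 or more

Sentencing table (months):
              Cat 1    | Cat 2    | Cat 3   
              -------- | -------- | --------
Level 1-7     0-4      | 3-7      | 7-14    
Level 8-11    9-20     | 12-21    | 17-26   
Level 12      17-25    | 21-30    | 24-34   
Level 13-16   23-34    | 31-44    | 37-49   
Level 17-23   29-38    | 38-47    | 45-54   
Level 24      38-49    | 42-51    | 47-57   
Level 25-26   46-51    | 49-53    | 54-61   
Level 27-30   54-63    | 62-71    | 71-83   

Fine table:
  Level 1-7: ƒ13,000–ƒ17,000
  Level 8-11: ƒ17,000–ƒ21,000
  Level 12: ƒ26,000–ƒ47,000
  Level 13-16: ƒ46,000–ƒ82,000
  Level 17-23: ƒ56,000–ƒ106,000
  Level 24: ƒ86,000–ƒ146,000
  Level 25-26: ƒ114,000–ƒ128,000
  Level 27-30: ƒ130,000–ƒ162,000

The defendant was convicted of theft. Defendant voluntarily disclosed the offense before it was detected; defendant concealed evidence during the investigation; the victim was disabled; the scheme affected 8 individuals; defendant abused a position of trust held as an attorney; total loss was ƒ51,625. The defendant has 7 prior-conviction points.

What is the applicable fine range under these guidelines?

ƒ114,000–ƒ128,000

Base offense level for theft: 14.
§1 applies: 14 + 3 = 17.
§2 applies: 17 − 1 = 16.
§3 applies: 16 + 2 = 18.
§4 applies: 18 + 2 = 20.
§5 applies (level before this adjustment is 20 ≥ 8, so +3): 20 + 3 = 23.
§6 applies: 23 + 2 = 25.
Final offense level: 25.
Level 25 falls in the 25-26 band.
Fine table: Level 25-26 → ƒ114,000–ƒ128,000.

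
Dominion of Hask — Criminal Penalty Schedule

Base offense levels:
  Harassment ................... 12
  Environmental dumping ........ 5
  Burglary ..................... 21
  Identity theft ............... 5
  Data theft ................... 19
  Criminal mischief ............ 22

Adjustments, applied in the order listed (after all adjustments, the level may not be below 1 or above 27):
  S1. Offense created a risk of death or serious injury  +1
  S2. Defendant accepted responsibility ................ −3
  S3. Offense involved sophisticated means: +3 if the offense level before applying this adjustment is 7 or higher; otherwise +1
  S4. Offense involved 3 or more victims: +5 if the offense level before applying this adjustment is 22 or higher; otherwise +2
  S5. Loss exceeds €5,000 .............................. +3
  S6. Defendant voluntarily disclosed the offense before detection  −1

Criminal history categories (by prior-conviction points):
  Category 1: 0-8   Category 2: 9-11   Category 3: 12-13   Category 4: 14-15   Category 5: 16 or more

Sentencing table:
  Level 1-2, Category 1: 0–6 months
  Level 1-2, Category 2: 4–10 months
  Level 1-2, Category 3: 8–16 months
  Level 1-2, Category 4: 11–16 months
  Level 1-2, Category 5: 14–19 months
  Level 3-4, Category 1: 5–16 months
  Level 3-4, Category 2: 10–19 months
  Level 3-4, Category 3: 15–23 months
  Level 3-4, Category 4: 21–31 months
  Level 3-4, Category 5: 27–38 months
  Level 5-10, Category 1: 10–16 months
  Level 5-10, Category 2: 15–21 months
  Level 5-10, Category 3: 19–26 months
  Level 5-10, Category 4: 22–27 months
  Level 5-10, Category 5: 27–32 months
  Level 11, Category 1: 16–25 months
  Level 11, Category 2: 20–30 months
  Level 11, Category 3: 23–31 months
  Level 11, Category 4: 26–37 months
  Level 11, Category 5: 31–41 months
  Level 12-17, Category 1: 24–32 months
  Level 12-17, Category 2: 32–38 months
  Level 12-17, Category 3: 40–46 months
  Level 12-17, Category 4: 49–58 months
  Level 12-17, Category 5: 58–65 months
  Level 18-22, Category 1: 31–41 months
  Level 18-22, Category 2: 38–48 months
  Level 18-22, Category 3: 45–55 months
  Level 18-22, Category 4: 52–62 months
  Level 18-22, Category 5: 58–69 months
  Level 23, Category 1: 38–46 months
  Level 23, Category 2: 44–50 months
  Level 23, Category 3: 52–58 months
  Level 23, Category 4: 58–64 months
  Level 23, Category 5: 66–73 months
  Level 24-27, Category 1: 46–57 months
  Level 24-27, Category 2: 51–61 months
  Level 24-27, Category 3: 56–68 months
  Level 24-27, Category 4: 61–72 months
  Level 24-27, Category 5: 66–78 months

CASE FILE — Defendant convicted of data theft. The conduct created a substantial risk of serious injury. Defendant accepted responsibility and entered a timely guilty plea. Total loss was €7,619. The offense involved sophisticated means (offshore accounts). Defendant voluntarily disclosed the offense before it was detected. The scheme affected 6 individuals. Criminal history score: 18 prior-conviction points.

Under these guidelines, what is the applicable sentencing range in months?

66-78 months

Base offense level for data theft: 19.
S1 applies: 19 + 1 = 20.
S2 applies: 20 − 3 = 17.
S3 applies (level before this adjustment is 17 ≥ 7, so +3): 17 + 3 = 20.
S4 applies (level before this adjustment is 20 < 22, so +2): 20 + 2 = 22.
S5 applies: 22 + 3 = 25.
S6 applies: 25 − 1 = 24.
Final offense level: 24.
Criminal history: 18 prior points → Category 5 (16+).
Level 24 falls in the 24-27 band.
Grid: Level 24-27 × Category 5 = 66-78 months.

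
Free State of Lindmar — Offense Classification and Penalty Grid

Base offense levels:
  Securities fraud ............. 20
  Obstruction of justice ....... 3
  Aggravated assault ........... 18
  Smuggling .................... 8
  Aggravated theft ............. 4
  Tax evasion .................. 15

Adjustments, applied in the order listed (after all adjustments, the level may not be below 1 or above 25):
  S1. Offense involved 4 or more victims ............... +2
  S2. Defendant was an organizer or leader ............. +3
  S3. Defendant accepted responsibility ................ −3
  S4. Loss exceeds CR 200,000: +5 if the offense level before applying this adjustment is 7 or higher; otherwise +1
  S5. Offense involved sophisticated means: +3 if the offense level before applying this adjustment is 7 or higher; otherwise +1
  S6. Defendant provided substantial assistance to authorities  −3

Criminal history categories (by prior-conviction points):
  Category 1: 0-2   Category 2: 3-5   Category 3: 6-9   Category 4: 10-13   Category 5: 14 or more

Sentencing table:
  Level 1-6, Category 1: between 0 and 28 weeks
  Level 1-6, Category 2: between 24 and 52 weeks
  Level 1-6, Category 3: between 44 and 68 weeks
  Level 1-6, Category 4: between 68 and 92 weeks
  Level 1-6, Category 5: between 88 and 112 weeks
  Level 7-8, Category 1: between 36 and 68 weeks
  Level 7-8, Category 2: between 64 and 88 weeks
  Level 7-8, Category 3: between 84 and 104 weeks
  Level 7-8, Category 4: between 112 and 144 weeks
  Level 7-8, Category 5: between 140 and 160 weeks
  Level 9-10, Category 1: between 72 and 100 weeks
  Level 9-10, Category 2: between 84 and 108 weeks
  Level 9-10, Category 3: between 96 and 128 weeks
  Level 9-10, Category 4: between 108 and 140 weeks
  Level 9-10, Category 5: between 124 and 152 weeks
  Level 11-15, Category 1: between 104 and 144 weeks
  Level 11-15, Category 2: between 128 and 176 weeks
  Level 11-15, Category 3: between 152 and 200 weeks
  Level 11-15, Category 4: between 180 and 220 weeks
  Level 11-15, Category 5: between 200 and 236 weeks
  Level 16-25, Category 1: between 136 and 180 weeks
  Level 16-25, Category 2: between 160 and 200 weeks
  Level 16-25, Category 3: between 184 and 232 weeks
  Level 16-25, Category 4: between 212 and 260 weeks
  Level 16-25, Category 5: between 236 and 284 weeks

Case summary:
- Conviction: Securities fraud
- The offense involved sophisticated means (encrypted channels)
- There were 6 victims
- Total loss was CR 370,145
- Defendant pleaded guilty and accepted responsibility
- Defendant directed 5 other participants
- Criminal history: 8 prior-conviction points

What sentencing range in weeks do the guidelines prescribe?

184-232 weeks

Base offense level for securities fraud: 20.
S1 applies: 20 + 2 = 22.
S2 applies: 22 + 3 = 25.
S3 applies: 25 − 3 = 22.
S4 applies (level before this adjustment is 22 ≥ 7, so +5): 22 + 5 = 27.
S5 applies (level before this adjustment is 27 ≥ 7, so +3): 27 + 3 = 30.
S6 does not apply.
Level 30 exceeds the maximum of 25; capped at 25.
Final offense level: 25.
Criminal history: 8 prior points → Category 3 (6-9).
Level 25 falls in the 16-25 band.
Grid: Level 16-25 × Category 3 = 184-232 weeks.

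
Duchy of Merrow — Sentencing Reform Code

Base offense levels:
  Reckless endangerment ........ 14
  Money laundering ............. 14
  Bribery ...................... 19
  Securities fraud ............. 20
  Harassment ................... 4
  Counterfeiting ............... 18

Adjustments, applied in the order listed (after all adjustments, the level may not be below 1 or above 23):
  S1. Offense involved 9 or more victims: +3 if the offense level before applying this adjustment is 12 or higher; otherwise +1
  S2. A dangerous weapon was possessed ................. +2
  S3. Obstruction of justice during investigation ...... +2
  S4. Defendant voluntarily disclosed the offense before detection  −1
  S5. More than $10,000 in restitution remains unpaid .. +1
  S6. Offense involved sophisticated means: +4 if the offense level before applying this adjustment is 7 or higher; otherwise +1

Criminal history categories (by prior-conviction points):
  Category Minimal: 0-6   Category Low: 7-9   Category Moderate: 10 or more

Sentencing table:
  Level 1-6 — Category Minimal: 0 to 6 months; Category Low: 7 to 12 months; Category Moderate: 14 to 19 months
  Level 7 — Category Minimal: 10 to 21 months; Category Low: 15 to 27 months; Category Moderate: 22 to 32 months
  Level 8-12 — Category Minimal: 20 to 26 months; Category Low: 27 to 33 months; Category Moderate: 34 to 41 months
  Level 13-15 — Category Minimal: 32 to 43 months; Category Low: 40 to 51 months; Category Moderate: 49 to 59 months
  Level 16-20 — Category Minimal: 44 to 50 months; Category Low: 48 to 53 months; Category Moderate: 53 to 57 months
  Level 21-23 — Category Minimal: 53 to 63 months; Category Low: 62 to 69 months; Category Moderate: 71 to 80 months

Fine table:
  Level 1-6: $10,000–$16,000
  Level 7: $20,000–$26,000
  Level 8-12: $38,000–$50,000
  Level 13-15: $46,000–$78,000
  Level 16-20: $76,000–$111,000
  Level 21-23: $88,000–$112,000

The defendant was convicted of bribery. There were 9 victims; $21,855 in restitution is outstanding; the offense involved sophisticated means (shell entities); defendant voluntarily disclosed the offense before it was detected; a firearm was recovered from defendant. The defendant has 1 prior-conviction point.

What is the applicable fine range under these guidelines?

Base offense level for bribery: 19.
S1 applies (level before this adjustment is 19 ≥ 12, so +3): 19 + 3 = 22.
S2 applies: 22 + 2 = 24.
S4 applies: 24 − 1 = 23.
S5 applies: 23 + 1 = 24.
S6 applies (level before this adjustment is 24 ≥ 7, so +4): 24 + 4 = 28.
Level 28 exceeds the maximum of 23; capped at 23.
Final offense level: 23.
Level 23 falls in the 21-23 band.
Fine table: Level 21-23 → $88,000–$112,000.

$88,000–$112,000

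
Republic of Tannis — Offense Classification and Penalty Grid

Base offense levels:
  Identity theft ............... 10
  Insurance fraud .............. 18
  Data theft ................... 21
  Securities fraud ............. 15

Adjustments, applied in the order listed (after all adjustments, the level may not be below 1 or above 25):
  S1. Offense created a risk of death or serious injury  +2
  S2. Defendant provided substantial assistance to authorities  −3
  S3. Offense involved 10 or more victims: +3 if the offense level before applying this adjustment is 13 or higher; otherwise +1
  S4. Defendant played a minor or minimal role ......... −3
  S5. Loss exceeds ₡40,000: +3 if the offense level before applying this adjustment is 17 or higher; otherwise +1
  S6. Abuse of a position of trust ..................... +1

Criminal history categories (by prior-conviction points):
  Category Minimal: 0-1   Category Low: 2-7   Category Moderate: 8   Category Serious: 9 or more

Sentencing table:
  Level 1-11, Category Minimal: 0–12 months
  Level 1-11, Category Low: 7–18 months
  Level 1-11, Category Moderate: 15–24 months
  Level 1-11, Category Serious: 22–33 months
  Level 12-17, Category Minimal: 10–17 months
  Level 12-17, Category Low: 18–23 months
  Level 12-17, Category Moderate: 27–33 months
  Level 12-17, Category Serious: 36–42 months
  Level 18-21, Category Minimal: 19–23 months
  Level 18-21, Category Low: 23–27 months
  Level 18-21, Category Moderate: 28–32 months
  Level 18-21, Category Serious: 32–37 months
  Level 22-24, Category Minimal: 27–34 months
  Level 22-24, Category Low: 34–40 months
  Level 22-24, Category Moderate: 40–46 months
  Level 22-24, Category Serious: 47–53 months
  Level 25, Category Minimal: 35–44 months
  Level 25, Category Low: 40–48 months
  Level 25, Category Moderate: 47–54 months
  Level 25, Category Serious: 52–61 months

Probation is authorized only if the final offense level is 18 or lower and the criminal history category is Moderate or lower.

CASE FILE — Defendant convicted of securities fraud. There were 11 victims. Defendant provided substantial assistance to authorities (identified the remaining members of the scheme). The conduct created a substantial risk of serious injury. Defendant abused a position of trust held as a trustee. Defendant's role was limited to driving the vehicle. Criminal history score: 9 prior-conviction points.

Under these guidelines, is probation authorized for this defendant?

Base offense level for securities fraud: 15.
S1 applies: 15 + 2 = 17.
S2 applies: 17 − 3 = 14.
S3 applies (level before this adjustment is 14 ≥ 13, so +3): 14 + 3 = 17.
S4 applies: 17 − 3 = 14.
S6 applies: 14 + 1 = 15.
Final offense level: 15.
Criminal history: 9 prior points → Category Serious (9+).
Level 15 falls in the 12-17 band.
Grid: Level 12-17 × Category Serious = 36-42 months.
Probation check: level 15 ≤ 18 and category Serious > Moderate → not eligible.

No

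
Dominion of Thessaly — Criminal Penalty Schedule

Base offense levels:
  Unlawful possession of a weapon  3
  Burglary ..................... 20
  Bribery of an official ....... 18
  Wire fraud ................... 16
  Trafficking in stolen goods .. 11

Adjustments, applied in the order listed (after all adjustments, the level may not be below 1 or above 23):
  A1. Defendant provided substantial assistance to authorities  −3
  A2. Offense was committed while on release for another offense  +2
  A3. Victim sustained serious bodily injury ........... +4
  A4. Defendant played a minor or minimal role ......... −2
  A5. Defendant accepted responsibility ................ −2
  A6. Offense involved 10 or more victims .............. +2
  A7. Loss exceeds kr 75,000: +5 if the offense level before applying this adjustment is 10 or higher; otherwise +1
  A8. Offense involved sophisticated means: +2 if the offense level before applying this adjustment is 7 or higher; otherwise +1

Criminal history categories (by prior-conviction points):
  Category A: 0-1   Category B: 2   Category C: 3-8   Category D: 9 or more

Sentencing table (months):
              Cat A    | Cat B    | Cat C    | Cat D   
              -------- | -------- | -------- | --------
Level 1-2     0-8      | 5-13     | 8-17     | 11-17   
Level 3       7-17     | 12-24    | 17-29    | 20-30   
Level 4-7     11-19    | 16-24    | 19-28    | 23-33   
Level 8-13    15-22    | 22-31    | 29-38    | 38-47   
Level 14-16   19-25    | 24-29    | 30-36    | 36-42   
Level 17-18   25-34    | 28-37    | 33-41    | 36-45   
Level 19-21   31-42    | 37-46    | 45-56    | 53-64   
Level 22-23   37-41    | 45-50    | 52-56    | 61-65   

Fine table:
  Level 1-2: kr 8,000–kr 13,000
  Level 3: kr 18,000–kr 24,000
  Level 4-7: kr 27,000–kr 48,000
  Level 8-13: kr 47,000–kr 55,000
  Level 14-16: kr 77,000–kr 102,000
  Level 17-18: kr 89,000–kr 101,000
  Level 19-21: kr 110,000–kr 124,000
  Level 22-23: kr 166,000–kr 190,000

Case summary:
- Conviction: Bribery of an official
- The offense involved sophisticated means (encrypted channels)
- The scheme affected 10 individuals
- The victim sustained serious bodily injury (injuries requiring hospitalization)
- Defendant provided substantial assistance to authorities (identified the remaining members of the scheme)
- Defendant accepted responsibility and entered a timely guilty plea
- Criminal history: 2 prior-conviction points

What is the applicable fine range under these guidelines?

Base offense level for bribery of an official: 18.
A1 applies: 18 − 3 = 15.
A2 does not apply.
A3 applies: 15 + 4 = 19.
A5 applies: 19 − 2 = 17.
A6 applies: 17 + 2 = 19.
A8 applies (level before this adjustment is 19 ≥ 7, so +2): 19 + 2 = 21.
Final offense level: 21.
Level 21 falls in the 19-21 band.
Fine table: Level 19-21 → kr 110,000–kr 124,000.

kr 110,000–kr 124,000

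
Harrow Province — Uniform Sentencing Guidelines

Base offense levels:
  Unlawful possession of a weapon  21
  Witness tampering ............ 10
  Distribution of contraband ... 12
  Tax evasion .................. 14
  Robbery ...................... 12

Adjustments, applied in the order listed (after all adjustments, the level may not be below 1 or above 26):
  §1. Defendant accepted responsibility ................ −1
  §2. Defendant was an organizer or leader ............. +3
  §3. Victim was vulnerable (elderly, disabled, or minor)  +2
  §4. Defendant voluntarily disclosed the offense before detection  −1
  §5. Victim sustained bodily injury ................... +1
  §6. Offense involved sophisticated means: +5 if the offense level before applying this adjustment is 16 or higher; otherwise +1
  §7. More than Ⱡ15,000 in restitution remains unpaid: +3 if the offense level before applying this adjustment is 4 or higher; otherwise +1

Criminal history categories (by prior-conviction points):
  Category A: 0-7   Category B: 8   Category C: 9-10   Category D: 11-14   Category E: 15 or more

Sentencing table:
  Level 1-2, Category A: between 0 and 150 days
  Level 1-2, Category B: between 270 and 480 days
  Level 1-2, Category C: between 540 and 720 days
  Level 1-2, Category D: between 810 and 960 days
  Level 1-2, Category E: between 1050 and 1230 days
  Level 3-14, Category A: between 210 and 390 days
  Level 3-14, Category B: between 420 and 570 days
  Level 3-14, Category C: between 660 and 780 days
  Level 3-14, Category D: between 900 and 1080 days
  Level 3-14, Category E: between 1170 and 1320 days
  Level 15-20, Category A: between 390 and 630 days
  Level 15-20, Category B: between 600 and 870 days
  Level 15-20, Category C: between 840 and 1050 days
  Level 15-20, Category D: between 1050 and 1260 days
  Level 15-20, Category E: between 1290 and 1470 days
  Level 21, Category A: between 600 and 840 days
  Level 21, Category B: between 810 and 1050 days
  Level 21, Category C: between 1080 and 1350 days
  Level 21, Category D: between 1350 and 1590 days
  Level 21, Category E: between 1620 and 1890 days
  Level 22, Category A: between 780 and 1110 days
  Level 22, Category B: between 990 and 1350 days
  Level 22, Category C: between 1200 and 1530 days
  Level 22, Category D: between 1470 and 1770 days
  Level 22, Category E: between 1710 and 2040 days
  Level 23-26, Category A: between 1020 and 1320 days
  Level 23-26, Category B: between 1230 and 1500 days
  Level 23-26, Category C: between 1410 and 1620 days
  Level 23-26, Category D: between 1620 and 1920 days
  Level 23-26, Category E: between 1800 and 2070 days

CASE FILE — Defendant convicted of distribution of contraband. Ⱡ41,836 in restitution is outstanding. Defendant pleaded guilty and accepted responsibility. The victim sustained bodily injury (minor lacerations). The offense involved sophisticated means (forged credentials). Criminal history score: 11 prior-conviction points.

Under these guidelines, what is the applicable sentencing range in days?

Base offense level for distribution of contraband: 12.
§1 applies: 12 − 1 = 11.
§3 does not apply.
§5 applies: 11 + 1 = 12.
§6 applies (level before this adjustment is 12 < 16, so +1): 12 + 1 = 13.
§7 applies (level before this adjustment is 13 ≥ 4, so +3): 13 + 3 = 16.
Final offense level: 16.
Criminal history: 11 prior points → Category D (11-14).
Level 16 falls in the 15-20 band.
Grid: Level 15-20 × Category D = 1050-1260 days.

1050-1260 days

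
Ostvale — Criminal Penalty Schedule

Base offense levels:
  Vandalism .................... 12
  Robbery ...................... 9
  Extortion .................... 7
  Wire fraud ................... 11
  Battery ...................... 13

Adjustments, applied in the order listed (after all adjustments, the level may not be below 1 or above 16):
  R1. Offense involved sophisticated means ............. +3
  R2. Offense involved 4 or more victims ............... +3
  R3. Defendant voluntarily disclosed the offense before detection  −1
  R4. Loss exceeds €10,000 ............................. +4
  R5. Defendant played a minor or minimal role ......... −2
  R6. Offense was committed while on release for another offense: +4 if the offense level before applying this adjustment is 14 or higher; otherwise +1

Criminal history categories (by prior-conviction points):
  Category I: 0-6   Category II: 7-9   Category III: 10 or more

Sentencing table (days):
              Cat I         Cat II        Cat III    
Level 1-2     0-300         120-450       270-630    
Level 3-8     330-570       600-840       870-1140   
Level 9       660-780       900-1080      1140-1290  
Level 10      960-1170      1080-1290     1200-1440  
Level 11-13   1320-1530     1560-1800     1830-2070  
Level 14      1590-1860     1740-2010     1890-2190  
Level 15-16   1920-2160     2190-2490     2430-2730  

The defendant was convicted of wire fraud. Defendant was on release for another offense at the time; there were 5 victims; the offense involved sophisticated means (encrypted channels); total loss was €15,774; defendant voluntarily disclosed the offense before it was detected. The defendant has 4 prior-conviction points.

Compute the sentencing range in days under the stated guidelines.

Base offense level for wire fraud: 11.
R1 applies: 11 + 3 = 14.
R2 applies: 14 + 3 = 17.
R3 applies: 17 − 1 = 16.
R4 applies: 16 + 4 = 20.
R6 applies (level before this adjustment is 20 ≥ 14, so +4): 20 + 4 = 24.
Level 24 exceeds the maximum of 16; capped at 16.
Final offense level: 16.
Criminal history: 4 prior points → Category I (0-6).
Level 16 falls in the 15-16 band.
Grid: Level 15-16 × Category I = 1920-2160 days.

1920-2160 days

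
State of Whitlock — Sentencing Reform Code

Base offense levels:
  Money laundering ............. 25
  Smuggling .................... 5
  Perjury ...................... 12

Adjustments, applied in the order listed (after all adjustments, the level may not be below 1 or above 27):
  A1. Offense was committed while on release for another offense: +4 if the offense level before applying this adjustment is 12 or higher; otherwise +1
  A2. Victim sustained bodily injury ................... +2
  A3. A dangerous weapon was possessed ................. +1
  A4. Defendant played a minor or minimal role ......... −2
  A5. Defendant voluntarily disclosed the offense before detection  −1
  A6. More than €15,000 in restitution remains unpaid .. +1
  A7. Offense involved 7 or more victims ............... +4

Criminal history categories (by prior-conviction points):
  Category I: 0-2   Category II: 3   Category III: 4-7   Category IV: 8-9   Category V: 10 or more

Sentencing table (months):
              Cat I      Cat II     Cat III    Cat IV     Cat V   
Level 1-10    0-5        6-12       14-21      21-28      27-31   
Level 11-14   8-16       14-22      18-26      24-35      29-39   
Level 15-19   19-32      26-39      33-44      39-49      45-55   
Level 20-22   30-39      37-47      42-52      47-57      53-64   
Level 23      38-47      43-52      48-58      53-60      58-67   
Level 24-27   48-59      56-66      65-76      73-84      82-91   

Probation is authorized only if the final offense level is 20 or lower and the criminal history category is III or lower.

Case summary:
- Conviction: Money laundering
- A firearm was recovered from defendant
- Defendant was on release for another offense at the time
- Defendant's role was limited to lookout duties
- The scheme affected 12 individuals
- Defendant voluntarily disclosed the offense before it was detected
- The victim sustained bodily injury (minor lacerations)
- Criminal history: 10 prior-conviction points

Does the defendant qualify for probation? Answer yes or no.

No

Base offense level for money laundering: 25.
A1 applies (level before this adjustment is 25 ≥ 12, so +4): 25 + 4 = 29.
A2 applies: 29 + 2 = 31.
A3 applies: 31 + 1 = 32.
A4 applies: 32 − 2 = 30.
A5 applies: 30 − 1 = 29.
A6 does not apply.
A7 applies: 29 + 4 = 33.
Level 33 exceeds the maximum of 27; capped at 27.
Final offense level: 27.
Criminal history: 10 prior points → Category V (10+).
Level 27 falls in the 24-27 band.
Grid: Level 24-27 × Category V = 82-91 months.
Probation check: level 27 > 20 and category V > III → not eligible.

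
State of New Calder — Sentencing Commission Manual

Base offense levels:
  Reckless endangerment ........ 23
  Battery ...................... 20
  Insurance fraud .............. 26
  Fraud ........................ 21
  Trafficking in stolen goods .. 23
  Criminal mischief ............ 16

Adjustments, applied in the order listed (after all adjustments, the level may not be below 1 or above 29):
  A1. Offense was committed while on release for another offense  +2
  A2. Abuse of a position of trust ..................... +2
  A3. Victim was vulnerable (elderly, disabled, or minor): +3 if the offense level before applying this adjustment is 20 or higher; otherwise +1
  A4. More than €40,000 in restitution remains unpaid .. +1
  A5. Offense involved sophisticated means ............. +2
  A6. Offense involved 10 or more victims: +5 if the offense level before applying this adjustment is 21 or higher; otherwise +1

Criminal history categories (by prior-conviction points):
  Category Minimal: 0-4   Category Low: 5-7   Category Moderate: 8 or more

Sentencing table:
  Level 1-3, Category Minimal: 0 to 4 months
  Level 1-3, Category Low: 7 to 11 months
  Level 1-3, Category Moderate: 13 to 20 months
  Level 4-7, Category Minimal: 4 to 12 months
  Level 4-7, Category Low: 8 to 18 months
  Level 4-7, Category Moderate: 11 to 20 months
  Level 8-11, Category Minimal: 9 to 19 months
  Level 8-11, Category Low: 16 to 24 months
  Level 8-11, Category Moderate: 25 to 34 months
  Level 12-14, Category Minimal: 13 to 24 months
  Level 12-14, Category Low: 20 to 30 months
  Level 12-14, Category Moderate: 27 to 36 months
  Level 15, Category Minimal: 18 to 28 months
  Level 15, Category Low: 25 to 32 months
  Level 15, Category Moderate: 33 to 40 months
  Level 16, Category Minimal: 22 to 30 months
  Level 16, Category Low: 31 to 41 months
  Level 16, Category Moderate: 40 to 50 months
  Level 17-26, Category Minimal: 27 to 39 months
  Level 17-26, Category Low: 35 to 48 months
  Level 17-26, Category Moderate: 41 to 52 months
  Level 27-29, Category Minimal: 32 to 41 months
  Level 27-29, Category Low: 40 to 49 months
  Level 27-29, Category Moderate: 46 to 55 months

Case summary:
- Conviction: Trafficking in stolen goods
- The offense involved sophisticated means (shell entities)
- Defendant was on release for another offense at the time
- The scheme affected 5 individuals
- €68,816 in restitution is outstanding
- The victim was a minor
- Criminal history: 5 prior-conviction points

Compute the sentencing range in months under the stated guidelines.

Base offense level for trafficking in stolen goods: 23.
A1 applies: 23 + 2 = 25.
A2 does not apply.
A3 applies (level before this adjustment is 25 ≥ 20, so +3): 25 + 3 = 28.
A4 applies: 28 + 1 = 29.
A5 applies: 29 + 2 = 31.
A6 does not apply.
Level 31 exceeds the maximum of 29; capped at 29.
Final offense level: 29.
Criminal history: 5 prior points → Category Low (5-7).
Level 29 falls in the 27-29 band.
Grid: Level 27-29 × Category Low = 40-49 months.

40-49 months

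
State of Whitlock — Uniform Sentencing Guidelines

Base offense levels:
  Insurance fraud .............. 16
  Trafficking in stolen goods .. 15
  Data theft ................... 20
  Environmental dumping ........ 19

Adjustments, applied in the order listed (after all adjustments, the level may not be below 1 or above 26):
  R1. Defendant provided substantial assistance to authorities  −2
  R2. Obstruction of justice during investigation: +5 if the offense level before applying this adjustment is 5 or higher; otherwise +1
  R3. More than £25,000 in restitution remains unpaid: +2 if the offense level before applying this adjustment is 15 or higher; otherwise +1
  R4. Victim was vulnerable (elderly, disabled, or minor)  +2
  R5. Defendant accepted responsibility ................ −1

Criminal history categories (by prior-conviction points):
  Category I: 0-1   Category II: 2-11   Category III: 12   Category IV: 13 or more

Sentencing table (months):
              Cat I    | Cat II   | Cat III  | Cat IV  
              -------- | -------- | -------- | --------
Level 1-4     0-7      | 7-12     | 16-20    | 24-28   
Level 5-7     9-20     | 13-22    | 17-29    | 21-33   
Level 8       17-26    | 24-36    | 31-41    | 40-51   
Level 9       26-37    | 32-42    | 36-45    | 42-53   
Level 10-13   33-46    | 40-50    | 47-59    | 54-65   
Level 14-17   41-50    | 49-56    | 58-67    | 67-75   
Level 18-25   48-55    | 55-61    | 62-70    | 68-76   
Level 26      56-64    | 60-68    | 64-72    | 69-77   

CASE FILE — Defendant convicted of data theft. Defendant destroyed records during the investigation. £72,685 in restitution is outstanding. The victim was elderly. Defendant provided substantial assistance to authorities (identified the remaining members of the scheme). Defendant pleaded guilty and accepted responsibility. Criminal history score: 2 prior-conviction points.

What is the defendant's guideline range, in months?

Base offense level for data theft: 20.
R1 applies: 20 − 2 = 18.
R2 applies (level before this adjustment is 18 ≥ 5, so +5): 18 + 5 = 23.
R3 applies (level before this adjustment is 23 ≥ 15, so +2): 23 + 2 = 25.
R4 applies: 25 + 2 = 27.
R5 applies: 27 − 1 = 26.
Final offense level: 26.
Criminal history: 2 prior points → Category II (2-11).
Level 26 falls in the 26 band.
Grid: Level 26 × Category II = 60-68 months.

60-68 months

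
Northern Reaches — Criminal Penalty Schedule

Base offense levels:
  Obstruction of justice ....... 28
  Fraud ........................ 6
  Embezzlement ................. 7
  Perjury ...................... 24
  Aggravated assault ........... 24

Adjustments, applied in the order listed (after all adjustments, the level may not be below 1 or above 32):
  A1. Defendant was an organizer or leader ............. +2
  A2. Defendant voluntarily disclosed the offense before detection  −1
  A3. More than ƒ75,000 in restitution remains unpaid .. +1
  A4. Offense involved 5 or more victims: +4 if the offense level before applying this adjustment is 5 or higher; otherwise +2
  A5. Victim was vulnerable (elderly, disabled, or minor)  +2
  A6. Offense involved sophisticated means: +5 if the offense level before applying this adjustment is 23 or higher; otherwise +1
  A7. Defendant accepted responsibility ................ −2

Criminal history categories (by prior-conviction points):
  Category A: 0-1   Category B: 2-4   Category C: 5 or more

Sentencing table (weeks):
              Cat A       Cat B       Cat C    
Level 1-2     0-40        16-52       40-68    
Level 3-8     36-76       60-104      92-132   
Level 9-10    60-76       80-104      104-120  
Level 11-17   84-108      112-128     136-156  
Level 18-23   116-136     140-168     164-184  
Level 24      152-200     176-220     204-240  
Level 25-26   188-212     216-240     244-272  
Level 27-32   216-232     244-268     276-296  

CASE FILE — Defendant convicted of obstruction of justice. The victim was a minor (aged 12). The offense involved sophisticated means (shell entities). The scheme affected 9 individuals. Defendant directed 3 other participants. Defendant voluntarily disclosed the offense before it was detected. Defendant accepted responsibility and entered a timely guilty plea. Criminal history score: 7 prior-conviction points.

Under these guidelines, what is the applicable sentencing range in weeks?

Base offense level for obstruction of justice: 28.
A1 applies: 28 + 2 = 30.
A2 applies: 30 − 1 = 29.
A4 applies (level before this adjustment is 29 ≥ 5, so +4): 29 + 4 = 33.
A5 applies: 33 + 2 = 35.
A6 applies (level before this adjustment is 35 ≥ 23, so +5): 35 + 5 = 40.
A7 applies: 40 − 2 = 38.
Level 38 exceeds the maximum of 32; capped at 32.
Final offense level: 32.
Criminal history: 7 prior points → Category C (5+).
Level 32 falls in the 27-32 band.
Grid: Level 27-32 × Category C = 276-296 weeks.

276-296 weeks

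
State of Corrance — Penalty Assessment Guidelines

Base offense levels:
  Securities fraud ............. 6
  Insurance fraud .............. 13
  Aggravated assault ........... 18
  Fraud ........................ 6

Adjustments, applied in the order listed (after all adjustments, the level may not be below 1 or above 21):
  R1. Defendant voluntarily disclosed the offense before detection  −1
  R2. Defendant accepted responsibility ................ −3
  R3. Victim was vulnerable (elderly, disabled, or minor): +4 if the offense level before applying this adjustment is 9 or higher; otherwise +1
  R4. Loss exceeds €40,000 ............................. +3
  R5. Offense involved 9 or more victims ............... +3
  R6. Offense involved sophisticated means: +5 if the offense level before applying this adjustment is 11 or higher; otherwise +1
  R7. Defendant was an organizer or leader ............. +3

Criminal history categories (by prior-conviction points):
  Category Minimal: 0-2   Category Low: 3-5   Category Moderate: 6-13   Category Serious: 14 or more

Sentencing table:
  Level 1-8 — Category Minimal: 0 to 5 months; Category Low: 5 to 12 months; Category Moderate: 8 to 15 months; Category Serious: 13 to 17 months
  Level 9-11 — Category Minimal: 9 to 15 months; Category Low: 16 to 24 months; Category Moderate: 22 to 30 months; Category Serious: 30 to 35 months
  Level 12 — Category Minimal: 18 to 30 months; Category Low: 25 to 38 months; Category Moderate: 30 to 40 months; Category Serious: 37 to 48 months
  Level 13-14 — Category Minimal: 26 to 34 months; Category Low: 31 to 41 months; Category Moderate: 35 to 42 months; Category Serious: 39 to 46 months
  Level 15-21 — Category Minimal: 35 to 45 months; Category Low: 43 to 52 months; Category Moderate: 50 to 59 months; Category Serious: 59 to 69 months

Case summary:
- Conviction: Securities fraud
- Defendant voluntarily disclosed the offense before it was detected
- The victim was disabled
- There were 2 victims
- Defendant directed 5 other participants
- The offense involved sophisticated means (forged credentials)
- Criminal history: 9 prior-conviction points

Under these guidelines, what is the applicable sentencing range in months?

22-30 months

Base offense level for securities fraud: 6.
R1 applies: 6 − 1 = 5.
R3 applies (level before this adjustment is 5 < 9, so +1): 5 + 1 = 6.
R6 applies (level before this adjustment is 6 < 11, so +1): 6 + 1 = 7.
R7 applies: 7 + 3 = 10.
Final offense level: 10.
Criminal history: 9 prior points → Category Moderate (6-13).
Level 10 falls in the 9-11 band.
Grid: Level 9-11 × Category Moderate = 22-30 months.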